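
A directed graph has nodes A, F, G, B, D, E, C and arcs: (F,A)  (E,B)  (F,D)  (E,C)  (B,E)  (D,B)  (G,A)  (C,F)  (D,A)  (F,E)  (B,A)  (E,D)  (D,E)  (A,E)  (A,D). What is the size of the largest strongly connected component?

6

{A, B, C, D, E, F} are all mutually reachable — one SCC of size 6.
{G} is an SCC by itself.
The largest has 6 vertices.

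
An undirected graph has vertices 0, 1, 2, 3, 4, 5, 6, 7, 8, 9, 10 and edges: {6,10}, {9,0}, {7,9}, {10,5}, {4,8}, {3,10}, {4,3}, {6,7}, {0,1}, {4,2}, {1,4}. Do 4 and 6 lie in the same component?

Yes

From 4 we can reach 0, 1, 2, 3, 4, 5, 6, 7, 8, 9, 10, which includes 6.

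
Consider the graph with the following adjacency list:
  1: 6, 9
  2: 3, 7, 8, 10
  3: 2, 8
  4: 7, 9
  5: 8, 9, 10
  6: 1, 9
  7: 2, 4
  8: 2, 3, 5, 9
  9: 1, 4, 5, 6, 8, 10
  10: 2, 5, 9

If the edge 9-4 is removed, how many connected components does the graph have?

1

9 and 4 are still connected via 9-10-2-7-4, so the component count stays at 1.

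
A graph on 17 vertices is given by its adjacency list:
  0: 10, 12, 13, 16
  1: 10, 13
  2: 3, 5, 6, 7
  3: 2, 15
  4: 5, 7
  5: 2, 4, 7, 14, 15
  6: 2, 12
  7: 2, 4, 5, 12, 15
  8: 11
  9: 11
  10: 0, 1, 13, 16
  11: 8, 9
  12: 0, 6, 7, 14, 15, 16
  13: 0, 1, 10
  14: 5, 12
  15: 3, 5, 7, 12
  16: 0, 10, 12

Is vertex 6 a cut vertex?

No

Deleting 6 leaves 2 components (was 2), so 6 is not a cut vertex.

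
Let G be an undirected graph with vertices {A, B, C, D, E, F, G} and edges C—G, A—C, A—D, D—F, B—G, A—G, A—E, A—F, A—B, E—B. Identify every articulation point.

A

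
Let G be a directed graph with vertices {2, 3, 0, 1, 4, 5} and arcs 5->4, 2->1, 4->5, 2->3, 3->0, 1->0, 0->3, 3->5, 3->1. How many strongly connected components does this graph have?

{0, 1, 3} are all mutually reachable — one SCC of size 3.
{4, 5} are all mutually reachable — one SCC of size 2.
{2} is an SCC by itself.
That gives 3 strongly connected components.

3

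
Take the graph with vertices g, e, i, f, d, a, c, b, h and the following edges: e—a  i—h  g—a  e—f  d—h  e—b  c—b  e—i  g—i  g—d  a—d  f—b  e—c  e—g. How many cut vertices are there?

1

Removing e increases the component count from 1 to 2, so e is a cut vertex.
By contrast removing b leaves 1 component; it is not a cut vertex. No other vertex is a cut vertex either.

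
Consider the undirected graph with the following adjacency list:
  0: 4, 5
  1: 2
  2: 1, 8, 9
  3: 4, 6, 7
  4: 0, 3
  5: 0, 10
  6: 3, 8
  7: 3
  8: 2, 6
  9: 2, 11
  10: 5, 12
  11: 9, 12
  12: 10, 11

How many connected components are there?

Starting from 0 we can reach 0, 1, 2, 3, 4, 5, 6, 7, 8, 9, 10, 11, 12. That is one component of size 13.
Total: 1 component.

1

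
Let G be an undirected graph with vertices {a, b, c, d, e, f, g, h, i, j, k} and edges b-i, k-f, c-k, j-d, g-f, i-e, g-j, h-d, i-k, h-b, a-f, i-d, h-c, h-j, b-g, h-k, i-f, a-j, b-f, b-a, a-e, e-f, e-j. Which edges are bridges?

none

The edges on the cycle b-g-j-e-i-b are not bridges since each lies on that cycle.
Every edge lies on some cycle, so there are no bridges.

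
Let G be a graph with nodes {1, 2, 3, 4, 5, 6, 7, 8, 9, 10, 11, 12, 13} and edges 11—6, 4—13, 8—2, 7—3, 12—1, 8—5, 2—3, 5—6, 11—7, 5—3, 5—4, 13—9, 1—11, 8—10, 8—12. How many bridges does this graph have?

The edges on the cycle 8-5-3-7-11-1-12-8 are not bridges since each lies on that cycle.
But removing 9—13 disconnects 9 from 13; removing 10—8 disconnects 10 from 8; removing 5—4 disconnects 5 from 4; removing 4—13 disconnects 4 from 13 — these are bridges.
That makes 4 bridges.

4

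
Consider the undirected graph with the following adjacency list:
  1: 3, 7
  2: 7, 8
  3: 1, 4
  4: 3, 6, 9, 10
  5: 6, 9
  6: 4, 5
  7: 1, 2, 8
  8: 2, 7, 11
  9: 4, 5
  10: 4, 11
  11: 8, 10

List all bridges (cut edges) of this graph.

none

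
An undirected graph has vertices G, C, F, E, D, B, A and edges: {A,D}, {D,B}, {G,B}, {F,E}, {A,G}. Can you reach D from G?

Yes

From G we can reach A, B, D, G, which includes D.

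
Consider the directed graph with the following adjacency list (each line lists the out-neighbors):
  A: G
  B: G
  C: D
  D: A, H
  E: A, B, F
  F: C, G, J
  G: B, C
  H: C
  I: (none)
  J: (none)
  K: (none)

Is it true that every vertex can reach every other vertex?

No

There is no directed path from A to I, so the graph is not strongly connected.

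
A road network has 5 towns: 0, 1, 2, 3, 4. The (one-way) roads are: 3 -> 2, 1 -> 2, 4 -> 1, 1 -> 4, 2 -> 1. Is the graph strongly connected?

There is no directed path from 2 to 0, so the graph is not strongly connected.

No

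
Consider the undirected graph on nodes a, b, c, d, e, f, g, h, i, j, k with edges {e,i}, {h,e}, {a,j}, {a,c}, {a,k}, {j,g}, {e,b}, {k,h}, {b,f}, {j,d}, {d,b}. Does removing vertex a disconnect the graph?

Yes

Deleting a raises the number of components from 1 to 2, so a is a cut vertex.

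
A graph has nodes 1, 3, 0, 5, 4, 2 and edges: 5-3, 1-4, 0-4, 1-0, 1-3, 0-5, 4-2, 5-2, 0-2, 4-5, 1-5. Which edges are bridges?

none

The edges on the cycle 1-0-4-2-5-1 are not bridges since each lies on that cycle.
Every edge lies on some cycle, so there are no bridges.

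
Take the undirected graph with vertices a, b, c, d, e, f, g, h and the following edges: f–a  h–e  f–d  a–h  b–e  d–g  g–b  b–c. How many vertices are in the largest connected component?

8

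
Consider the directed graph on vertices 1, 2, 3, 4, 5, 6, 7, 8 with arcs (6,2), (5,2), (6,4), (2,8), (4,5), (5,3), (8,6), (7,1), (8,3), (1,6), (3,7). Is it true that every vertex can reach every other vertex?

Yes

From 1 we can reach every vertex (1, 2, 3, 4, 5, 6, 7, 8), and every vertex can reach 1 (1, 2, 3, 4, 5, 6, 7, 8). So the whole graph is one strongly connected component.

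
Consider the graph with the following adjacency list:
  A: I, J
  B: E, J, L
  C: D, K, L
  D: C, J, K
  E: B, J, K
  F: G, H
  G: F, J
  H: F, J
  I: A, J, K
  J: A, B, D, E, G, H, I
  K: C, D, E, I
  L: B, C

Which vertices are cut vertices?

J

Removing J increases the component count from 1 to 2, so J is a cut vertex.
By contrast removing F leaves 1 component; it is not a cut vertex. No other vertex is a cut vertex either.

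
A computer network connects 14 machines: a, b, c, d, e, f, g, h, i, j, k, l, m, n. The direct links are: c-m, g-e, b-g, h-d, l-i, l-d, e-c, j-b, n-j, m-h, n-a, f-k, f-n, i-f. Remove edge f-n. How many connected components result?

1

f and n are still connected via f-i-l-d-h-m-c-e-g-b-j-n, so the component count stays at 1.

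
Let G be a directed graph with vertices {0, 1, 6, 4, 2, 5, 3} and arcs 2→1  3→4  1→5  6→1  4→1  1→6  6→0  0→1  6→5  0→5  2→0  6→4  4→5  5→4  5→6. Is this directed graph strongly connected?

There is no directed path from 5 to 3, so the graph is not strongly connected.

No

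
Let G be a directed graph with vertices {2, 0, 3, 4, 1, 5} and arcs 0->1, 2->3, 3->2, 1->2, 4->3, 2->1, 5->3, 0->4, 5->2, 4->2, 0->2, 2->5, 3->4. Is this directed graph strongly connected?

No

There is no directed path from 1 to 0, so the graph is not strongly connected.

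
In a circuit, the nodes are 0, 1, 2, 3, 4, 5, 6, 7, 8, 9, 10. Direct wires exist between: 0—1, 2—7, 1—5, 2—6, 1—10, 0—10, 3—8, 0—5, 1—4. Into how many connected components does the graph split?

4

9 is isolated — a component by itself.
Starting from 3 we can reach 3, 8. That is one component of size 2.
Starting from 2 we can reach 2, 6, 7. That is one component of size 3.
Starting from 0 we can reach 0, 1, 4, 5, 10. That is one component of size 5.
Total: 4 components.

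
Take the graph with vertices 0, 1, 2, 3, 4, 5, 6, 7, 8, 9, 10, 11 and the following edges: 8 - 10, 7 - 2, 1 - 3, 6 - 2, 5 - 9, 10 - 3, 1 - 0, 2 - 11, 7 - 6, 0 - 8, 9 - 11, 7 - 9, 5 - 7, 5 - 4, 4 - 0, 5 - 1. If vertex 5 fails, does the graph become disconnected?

Deleting 5 raises the number of components from 1 to 2, so 5 is a cut vertex.

Yes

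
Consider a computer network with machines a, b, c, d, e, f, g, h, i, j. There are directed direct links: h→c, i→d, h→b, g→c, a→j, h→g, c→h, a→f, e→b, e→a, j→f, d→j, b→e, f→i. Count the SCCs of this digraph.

4

{d, f, i, j} are all mutually reachable — one SCC of size 4.
{c, g, h} are all mutually reachable — one SCC of size 3.
{b, e} are all mutually reachable — one SCC of size 2.
{a} is an SCC by itself.
That gives 4 strongly connected components.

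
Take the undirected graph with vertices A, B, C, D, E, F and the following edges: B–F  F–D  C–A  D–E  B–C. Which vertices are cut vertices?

Removing B increases the component count from 1 to 2, so B is a cut vertex.
Removing C increases the component count from 1 to 2, so C is a cut vertex.
Removing D increases the component count from 1 to 2, so D is a cut vertex.
Likewise F is a cut vertex.
By contrast removing E leaves 1 component; it is not a cut vertex. No other vertex is a cut vertex either.

B, C, D, F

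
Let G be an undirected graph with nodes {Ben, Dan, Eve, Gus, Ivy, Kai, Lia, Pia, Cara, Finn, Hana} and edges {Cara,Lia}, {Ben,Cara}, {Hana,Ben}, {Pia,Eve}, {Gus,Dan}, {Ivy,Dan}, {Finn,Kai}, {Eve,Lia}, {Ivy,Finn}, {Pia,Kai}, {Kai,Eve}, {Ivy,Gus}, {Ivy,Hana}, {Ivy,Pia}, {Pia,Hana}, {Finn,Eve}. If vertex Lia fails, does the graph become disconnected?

No

Deleting Lia leaves 1 component (was 1) (its neighbors Eve, Cara remain connected to each other), so Lia is not a cut vertex.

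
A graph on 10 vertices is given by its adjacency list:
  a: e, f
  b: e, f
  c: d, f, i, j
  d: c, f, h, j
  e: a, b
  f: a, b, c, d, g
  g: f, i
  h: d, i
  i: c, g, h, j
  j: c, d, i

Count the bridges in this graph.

The edges on the cycle f-a-e-b-f are not bridges since each lies on that cycle.
Every edge lies on some cycle, so there are no bridges.

0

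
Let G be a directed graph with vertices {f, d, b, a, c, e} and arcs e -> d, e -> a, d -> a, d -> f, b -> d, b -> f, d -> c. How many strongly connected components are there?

{e} is an SCC by itself.
{c} is an SCC by itself.
{d} is an SCC by itself.
{a} is an SCC by itself.
{f} is an SCC by itself.
(and 1 more singleton SCC)
That gives 6 strongly connected components.

6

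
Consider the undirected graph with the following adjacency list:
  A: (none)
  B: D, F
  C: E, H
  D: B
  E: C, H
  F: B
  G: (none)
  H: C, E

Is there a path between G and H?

No

The component containing G is {G}, and H is not in it.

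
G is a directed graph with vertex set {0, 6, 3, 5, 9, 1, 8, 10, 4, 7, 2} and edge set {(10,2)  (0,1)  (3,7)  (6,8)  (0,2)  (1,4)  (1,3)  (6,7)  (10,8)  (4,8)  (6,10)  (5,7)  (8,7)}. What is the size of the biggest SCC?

1

{9} is an SCC by itself.
{6} is an SCC by itself.
{10} is an SCC by itself.
{8} is an SCC by itself.
{7} is an SCC by itself.
(and 6 more singleton SCCs)
The largest has 1 vertex.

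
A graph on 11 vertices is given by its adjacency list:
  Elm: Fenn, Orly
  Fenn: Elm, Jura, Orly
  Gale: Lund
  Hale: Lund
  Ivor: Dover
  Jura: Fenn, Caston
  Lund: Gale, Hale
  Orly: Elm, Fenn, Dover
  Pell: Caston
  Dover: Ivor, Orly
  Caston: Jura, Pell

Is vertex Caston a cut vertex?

Yes

Deleting Caston raises the number of components from 2 to 3, so Caston is a cut vertex.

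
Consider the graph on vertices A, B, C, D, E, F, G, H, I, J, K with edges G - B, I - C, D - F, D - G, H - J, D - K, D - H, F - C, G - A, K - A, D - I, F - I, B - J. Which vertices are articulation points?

Removing D increases the component count from 2 to 3, so D is a cut vertex.
By contrast removing G leaves 2 components; it is not a cut vertex. No other vertex is a cut vertex either.

D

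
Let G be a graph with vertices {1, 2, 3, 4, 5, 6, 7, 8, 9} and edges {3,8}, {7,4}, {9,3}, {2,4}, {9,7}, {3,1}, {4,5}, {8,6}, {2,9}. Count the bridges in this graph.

5

The edges on the cycle 2-9-7-4-2 are not bridges since each lies on that cycle.
But removing 9—3 disconnects 9 from 3; removing 3—8 disconnects 3 from 8; removing 4—5 disconnects 4 from 5; removing 3—1 disconnects 3 from 1 — these are bridges.
In total 5 edges are bridges.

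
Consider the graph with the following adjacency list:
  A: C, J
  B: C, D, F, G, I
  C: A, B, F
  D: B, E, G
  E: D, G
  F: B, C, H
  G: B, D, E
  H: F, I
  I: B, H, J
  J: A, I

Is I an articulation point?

Deleting I leaves 1 component (was 1) (its neighbors B, H, J remain connected to each other), so I is not a cut vertex.

No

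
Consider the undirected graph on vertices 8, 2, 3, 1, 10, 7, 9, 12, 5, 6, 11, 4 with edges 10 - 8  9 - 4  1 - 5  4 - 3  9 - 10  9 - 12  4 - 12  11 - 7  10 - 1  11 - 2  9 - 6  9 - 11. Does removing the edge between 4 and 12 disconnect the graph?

No

After removing 4 - 12, the path 4-9-12 still connects them, so the edge is not a bridge.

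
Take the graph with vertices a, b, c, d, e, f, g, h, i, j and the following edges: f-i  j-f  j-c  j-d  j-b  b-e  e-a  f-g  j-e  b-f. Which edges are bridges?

The edges on the cycle j-b-e-j are not bridges since each lies on that cycle.
But removing f-i disconnects f from i; removing c-j disconnects c from j; removing d-j disconnects d from j; removing a-e disconnects a from e — these are bridges.
In total 5 edges are bridges.

a-e, c-j, d-j, f-g, f-i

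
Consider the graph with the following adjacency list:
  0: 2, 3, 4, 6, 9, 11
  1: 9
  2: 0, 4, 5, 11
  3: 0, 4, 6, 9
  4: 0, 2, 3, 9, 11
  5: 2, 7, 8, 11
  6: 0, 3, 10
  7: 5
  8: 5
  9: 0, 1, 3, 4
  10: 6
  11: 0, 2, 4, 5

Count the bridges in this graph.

The edges on the cycle 3-4-9-0-6-3 are not bridges since each lies on that cycle.
But removing 10-6 disconnects 10 from 6; removing 5-8 disconnects 5 from 8; removing 7-5 disconnects 7 from 5; removing 1-9 disconnects 1 from 9 — these are bridges.
That makes 4 bridges.

4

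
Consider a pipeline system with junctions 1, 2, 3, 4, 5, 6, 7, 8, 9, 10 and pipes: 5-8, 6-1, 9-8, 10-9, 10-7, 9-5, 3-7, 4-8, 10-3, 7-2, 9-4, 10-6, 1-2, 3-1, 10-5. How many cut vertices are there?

1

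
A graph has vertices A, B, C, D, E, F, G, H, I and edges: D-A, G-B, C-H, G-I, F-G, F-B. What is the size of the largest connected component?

4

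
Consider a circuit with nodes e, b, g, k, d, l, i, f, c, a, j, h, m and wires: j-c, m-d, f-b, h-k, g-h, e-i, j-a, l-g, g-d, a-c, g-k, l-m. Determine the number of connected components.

Starting from e we can reach e, i. That is one component of size 2.
Starting from b we can reach b, f. That is one component of size 2.
Starting from a we can reach a, c, j. That is one component of size 3.
Starting from d we can reach d, g, h, k, l, m. That is one component of size 6.
Total: 4 components.

4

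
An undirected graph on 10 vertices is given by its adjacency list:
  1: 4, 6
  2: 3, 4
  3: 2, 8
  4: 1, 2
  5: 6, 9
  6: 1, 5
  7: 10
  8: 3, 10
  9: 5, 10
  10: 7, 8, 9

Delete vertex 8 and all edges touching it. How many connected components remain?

With 8 gone, the remaining components are: {1, 2, 3, 4, 5, 6, 7, 9, 10}.
That is 1 component.

1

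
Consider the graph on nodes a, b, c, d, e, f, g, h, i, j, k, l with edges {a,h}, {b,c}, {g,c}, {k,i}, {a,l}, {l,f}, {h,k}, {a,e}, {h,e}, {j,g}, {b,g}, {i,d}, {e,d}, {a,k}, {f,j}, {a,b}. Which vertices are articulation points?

Removing a increases the component count from 1 to 2, so a is a cut vertex.
By contrast removing j leaves 1 component; it is not a cut vertex. No other vertex is a cut vertex either.

a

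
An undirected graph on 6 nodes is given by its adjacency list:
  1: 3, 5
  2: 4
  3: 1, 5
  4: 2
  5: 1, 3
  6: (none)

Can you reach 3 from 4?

No

The component containing 4 is {2, 4}, and 3 is not in it.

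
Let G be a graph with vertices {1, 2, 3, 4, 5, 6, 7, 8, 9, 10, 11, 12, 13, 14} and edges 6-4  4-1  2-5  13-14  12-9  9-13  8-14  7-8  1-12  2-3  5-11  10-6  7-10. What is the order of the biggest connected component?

Starting from 2 we can reach 2, 3, 5, 11. That is one component of size 4.
Starting from 1 we can reach 1, 4, 6, 7, 8, 9, 10, 12, 13, 14. That is one component of size 10.
The largest has 10 vertices.

10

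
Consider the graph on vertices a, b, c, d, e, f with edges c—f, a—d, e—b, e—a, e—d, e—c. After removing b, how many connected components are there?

1

With b gone, the remaining components are: {a, c, d, e, f}.
That is 1 component.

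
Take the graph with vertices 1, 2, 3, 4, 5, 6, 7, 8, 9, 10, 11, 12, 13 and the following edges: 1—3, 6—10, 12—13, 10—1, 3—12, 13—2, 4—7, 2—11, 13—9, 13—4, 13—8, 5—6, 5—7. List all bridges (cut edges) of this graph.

The edges on the cycle 5-6-10-1-3-12-13-4-7-5 are not bridges since each lies on that cycle.
But removing 9—13 disconnects 9 from 13; removing 2—13 disconnects 2 from 13; removing 2—11 disconnects 2 from 11; removing 8—13 disconnects 8 from 13 — these are bridges.

11-2, 13-2, 13-8, 13-9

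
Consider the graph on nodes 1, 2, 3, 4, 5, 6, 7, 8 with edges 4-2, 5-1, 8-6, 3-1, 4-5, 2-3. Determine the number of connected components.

3

7 is isolated — a component by itself.
Starting from 6 we can reach 6, 8. That is one component of size 2.
Starting from 1 we can reach 1, 2, 3, 4, 5. That is one component of size 5.
Total: 3 components.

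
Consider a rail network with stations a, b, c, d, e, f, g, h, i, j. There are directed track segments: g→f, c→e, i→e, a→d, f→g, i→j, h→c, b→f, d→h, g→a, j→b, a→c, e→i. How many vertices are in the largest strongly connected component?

10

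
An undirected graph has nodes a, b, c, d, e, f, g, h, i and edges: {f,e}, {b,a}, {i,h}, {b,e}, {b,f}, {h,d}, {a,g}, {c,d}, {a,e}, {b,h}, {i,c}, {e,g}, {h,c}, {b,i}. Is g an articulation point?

No

Deleting g leaves 1 component (was 1) (its neighbors a, e remain connected to each other), so g is not a cut vertex.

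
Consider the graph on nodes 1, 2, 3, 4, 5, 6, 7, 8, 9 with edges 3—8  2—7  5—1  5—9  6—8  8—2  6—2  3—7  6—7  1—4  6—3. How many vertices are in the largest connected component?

Starting from 1 we can reach 1, 4, 5, 9. That is one component of size 4.
Starting from 2 we can reach 2, 3, 6, 7, 8. That is one component of size 5.
The largest has 5 vertices.

5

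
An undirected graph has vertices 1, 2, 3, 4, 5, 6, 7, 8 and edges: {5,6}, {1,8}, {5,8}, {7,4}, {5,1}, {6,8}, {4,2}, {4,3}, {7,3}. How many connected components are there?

Starting from 2 we can reach 2, 3, 4, 7. That is one component of size 4.
Starting from 1 we can reach 1, 5, 6, 8. That is one component of size 4.
Total: 2 components.

2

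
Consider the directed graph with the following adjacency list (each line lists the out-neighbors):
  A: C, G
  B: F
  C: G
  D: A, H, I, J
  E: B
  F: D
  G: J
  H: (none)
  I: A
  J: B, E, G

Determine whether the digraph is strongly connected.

No

There is no directed path from H to D, so the graph is not strongly connected.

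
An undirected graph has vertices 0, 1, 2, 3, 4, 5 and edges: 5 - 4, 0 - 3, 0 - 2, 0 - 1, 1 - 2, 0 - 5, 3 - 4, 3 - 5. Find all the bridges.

none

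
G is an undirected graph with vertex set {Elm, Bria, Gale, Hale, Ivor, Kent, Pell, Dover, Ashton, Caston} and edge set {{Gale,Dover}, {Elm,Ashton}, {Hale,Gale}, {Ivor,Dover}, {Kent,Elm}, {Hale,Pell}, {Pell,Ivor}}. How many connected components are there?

4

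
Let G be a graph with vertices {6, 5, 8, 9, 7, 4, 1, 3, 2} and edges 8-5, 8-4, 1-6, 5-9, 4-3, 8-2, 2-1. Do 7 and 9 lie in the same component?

The component containing 7 is {7}, and 9 is not in it.

No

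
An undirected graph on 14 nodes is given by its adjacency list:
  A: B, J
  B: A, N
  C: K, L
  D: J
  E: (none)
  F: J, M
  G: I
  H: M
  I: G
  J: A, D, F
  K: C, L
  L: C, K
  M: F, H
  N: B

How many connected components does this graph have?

4

E is isolated — a component by itself.
Starting from G we can reach G, I. That is one component of size 2.
Starting from C we can reach C, K, L. That is one component of size 3.
Starting from A we can reach A, B, D, F, H, J, M, N. That is one component of size 8.
Total: 4 components.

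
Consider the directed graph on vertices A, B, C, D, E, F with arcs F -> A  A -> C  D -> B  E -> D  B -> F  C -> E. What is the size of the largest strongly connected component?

{A, B, C, D, E, F} are all mutually reachable — one SCC of size 6.
The largest has 6 vertices.

6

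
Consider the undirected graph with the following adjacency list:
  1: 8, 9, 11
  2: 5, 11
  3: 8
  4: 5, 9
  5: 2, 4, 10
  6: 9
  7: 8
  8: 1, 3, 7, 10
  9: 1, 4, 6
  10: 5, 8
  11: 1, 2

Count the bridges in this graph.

The edges on the cycle 1-9-4-5-10-8-1 are not bridges since each lies on that cycle.
But removing 3-8 disconnects 3 from 8; removing 7-8 disconnects 7 from 8; removing 9-6 disconnects 9 from 6 — these are bridges.
That makes 3 bridges.

3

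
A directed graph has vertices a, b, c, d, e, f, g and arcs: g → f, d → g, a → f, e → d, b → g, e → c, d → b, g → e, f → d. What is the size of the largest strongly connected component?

{b, d, e, f, g} are all mutually reachable — one SCC of size 5.
{c} is an SCC by itself.
{a} is an SCC by itself.
The largest has 5 vertices.

5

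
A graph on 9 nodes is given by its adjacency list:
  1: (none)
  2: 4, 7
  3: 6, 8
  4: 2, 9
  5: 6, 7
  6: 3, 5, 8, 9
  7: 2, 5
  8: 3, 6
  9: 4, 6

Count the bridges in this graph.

0

The edges on the cycle 6-8-3-6 are not bridges since each lies on that cycle.
Every edge lies on some cycle, so there are no bridges.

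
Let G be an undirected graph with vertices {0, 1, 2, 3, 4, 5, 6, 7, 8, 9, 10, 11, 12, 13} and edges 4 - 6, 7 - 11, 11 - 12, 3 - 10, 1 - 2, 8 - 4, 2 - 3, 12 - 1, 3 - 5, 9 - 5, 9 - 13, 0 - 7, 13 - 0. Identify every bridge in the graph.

10-3, 4-6, 4-8

The edges on the cycle 9-13-0-7-11-12-1-2-3-5-9 are not bridges since each lies on that cycle.
But removing 3 - 10 disconnects 3 from 10; removing 4 - 6 disconnects 4 from 6; removing 8 - 4 disconnects 8 from 4 — these are bridges.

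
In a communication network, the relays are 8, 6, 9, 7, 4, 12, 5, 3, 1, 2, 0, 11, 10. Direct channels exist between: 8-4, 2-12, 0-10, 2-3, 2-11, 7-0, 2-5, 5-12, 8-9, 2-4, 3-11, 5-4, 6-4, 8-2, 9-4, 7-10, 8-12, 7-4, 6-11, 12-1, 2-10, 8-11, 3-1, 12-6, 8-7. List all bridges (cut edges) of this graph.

none

The edges on the cycle 2-5-12-6-11-3-2 are not bridges since each lies on that cycle.
Every edge lies on some cycle, so there are no bridges.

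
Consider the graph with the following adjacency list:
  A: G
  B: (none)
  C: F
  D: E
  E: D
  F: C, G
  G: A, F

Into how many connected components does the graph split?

B is isolated — a component by itself.
Starting from D we can reach D, E. That is one component of size 2.
Starting from A we can reach A, C, F, G. That is one component of size 4.
Total: 3 components.

3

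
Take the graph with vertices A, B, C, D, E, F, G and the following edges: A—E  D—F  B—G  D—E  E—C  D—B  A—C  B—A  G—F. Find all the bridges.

The edges on the cycle D-B-A-E-D are not bridges since each lies on that cycle.
Every edge lies on some cycle, so there are no bridges.

none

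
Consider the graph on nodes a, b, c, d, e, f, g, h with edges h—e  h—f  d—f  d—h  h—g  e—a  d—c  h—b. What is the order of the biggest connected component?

Starting from a we can reach a, b, c, d, e, f, g, h. That is one component of size 8.
The largest has 8 vertices.

8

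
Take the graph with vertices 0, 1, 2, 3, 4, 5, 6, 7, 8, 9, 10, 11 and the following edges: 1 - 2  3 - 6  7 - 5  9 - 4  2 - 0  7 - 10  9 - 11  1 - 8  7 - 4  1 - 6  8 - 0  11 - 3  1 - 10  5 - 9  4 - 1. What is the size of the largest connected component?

12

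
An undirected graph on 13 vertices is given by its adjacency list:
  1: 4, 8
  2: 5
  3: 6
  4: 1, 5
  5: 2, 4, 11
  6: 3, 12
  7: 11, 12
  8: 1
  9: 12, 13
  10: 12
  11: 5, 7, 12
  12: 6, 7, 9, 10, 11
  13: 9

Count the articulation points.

7

Removing 1 increases the component count from 1 to 2, so 1 is a cut vertex.
Removing 4 increases the component count from 1 to 2, so 4 is a cut vertex.
Removing 5 increases the component count from 1 to 3, so 5 is a cut vertex.
Likewise 6, 9, 11, 12 are cut vertices.
By contrast removing 10 leaves 1 component; it is not a cut vertex. No other vertex is a cut vertex either.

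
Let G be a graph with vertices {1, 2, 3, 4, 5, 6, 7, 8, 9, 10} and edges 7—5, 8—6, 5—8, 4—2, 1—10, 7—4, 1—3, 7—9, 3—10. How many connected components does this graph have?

Starting from 1 we can reach 1, 3, 10. That is one component of size 3.
Starting from 2 we can reach 2, 4, 5, 6, 7, 8, 9. That is one component of size 7.
Total: 2 components.

2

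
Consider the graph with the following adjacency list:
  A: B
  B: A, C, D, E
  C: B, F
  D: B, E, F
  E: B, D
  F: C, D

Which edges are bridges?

A-B

The edges on the cycle B-C-F-D-B are not bridges since each lies on that cycle.
But removing A-B disconnects A from B — this is a bridge.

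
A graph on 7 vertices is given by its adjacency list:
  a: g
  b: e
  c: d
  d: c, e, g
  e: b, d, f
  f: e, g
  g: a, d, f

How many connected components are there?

1

Starting from a we can reach a, b, c, d, e, f, g. That is one component of size 7.
Total: 1 component.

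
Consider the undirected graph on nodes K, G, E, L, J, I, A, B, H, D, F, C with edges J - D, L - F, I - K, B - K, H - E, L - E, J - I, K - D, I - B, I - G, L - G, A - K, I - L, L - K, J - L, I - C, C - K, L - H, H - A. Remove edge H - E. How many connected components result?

1

H and E are still connected via H-L-E, so the component count stays at 1.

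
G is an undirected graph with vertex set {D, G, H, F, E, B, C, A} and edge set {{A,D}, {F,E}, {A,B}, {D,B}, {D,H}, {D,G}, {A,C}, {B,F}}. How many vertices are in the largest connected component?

8

Starting from A we can reach A, B, C, D, E, F, G, H. That is one component of size 8.
The largest has 8 vertices.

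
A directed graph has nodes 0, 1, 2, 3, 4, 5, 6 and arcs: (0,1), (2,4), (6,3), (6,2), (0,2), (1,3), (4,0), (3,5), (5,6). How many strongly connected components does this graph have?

1

{0, 1, 2, 3, 4, 5, 6} are all mutually reachable — one SCC of size 7.
That gives 1 strongly connected component.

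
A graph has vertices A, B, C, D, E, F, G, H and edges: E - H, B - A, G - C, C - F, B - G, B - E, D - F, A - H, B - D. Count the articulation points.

Removing B increases the component count from 1 to 2, so B is a cut vertex.
By contrast removing G leaves 1 component; it is not a cut vertex. No other vertex is a cut vertex either.

1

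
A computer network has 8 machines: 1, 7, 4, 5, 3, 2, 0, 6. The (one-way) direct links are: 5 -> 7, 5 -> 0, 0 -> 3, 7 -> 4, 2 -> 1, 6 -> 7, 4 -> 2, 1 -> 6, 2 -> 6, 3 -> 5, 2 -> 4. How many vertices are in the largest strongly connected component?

5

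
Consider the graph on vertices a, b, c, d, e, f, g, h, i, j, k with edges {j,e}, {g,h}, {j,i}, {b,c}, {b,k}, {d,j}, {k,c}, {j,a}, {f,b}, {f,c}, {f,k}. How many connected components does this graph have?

Starting from g we can reach g, h. That is one component of size 2.
Starting from b we can reach b, c, f, k. That is one component of size 4.
Starting from a we can reach a, d, e, i, j. That is one component of size 5.
Total: 3 components.

3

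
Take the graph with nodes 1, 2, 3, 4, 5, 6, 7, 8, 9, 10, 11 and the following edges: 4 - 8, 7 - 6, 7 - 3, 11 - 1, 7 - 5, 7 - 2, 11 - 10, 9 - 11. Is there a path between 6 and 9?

The component containing 6 is {2, 3, 5, 6, 7}, and 9 is not in it.

No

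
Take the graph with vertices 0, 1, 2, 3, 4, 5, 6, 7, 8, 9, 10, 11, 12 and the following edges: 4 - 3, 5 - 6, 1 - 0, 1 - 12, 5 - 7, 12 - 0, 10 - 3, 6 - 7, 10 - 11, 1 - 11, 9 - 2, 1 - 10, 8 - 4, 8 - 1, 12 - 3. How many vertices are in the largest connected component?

Starting from 2 we can reach 2, 9. That is one component of size 2.
Starting from 5 we can reach 5, 6, 7. That is one component of size 3.
Starting from 0 we can reach 0, 1, 3, 4, 8, 10, 11, 12. That is one component of size 8.
The largest has 8 vertices.

8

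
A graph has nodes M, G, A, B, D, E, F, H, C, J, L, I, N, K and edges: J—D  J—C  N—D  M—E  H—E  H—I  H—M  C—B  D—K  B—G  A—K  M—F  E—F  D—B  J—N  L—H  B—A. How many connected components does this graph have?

2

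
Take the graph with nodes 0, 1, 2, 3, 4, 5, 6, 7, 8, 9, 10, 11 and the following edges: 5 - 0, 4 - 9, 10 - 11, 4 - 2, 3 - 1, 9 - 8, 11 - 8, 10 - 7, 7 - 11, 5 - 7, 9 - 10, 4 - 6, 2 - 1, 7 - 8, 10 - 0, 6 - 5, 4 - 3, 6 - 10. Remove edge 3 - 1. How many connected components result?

3 and 1 are still connected via 3-4-2-1, so the component count stays at 1.

1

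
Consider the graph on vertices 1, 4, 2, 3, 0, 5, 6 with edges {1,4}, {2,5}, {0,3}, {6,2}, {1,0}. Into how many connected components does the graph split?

Starting from 2 we can reach 2, 5, 6. That is one component of size 3.
Starting from 0 we can reach 0, 1, 3, 4. That is one component of size 4.
Total: 2 components.

2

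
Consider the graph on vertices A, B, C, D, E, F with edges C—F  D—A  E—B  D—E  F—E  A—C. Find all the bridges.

B-E

The edges on the cycle D-A-C-F-E-D are not bridges since each lies on that cycle.
But removing E—B disconnects E from B — this is a bridge.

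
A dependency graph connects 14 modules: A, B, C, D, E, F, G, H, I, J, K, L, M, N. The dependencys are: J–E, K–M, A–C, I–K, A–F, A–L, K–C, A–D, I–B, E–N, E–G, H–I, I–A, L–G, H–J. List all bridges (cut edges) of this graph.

A-D, A-F, B-I, E-N, K-M

The edges on the cycle I-K-C-A-I are not bridges since each lies on that cycle.
But removing M–K disconnects M from K; removing I–B disconnects I from B; removing N–E disconnects N from E; removing A–F disconnects A from F — these are bridges.
In total 5 edges are bridges.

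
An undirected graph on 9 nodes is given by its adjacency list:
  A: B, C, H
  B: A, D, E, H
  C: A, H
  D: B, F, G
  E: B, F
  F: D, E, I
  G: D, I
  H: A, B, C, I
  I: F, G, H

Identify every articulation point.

Removing I, for instance, still leaves 1 component. No single vertex removal increases the component count — the graph has no articulation points.

none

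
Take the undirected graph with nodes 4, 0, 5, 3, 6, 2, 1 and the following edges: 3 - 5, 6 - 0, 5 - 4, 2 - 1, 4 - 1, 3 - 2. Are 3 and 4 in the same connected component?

From 3 we can reach 1, 2, 3, 4, 5, which includes 4.

Yes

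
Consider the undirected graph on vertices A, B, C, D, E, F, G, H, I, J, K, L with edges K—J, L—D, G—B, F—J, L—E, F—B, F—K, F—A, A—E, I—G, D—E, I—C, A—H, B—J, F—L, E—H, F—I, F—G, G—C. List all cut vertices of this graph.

F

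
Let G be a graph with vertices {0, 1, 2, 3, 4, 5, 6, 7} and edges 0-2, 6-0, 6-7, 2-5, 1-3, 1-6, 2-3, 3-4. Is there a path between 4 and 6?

From 4 we can reach 0, 1, 2, 3, 4, 5, 6, 7, which includes 6.

Yes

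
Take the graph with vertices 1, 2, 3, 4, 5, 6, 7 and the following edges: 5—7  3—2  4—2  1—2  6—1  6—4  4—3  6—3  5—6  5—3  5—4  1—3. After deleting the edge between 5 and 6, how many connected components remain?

5 and 6 are still connected via 5-4-6, so the component count stays at 1.

1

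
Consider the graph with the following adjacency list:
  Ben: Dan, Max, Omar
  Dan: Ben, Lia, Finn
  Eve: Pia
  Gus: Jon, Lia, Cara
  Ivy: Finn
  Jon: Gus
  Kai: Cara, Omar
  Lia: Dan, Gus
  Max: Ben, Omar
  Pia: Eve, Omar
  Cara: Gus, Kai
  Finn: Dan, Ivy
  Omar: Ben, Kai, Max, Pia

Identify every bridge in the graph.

Dan-Finn, Eve-Pia, Finn-Ivy, Gus-Jon, Omar-Pia

The edges on the cycle Ben-Omar-Kai-Cara-Gus-Lia-Dan-Ben are not bridges since each lies on that cycle.
But removing Omar-Pia disconnects Omar from Pia; removing Dan-Finn disconnects Dan from Finn; removing Ivy-Finn disconnects Ivy from Finn; removing Gus-Jon disconnects Gus from Jon — these are bridges.
In total 5 edges are bridges.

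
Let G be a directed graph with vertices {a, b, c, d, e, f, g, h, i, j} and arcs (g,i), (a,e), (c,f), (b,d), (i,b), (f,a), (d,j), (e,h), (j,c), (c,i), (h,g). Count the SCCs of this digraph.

{a, b, c, d, e, f, g, h, i, j} are all mutually reachable — one SCC of size 10.
That gives 1 strongly connected component.

1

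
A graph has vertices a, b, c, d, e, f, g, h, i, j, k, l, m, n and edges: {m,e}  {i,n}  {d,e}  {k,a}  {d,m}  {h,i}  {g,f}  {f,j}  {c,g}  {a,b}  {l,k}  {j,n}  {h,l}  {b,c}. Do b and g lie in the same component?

Yes

From b we can reach a, b, c, f, g, h, i, j, k, l, n, which includes g.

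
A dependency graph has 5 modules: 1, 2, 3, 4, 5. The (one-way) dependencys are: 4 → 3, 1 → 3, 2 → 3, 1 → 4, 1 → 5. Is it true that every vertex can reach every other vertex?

No

There is no directed path from 4 to 5, so the graph is not strongly connected.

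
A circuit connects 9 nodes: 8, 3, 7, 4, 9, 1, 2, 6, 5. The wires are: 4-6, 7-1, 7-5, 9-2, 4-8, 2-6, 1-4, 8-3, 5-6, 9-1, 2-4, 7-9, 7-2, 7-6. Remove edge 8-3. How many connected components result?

2

Before removal there is 1 component.
8-3 is a bridge — removing it separates 8's side from 3's side.
After removal: 2 components.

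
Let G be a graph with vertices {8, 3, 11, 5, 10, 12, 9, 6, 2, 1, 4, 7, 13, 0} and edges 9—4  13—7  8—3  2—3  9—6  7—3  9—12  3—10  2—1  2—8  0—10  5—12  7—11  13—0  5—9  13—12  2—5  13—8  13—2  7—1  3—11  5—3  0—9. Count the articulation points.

1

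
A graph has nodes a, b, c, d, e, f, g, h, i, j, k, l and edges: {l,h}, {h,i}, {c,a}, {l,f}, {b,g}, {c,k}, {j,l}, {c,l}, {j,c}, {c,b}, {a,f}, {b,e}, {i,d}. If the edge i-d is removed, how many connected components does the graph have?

2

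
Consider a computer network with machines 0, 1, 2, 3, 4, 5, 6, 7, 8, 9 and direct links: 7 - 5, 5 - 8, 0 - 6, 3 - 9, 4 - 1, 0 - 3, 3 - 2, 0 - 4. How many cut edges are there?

removing 6 - 0 disconnects 6 from 0; removing 4 - 1 disconnects 4 from 1; removing 9 - 3 disconnects 9 from 3; removing 5 - 8 disconnects 5 from 8 — these are bridges.
In total 8 edges are bridges.

8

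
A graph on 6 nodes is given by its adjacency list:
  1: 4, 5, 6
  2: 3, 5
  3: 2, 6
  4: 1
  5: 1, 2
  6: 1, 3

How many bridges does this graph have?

1

The edges on the cycle 5-1-6-3-2-5 are not bridges since each lies on that cycle.
But removing 4-1 disconnects 4 from 1 — this is a bridge.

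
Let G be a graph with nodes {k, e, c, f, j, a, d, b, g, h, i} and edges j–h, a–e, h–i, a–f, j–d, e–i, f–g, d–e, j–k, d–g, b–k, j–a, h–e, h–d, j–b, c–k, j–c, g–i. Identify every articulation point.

j

Removing j increases the component count from 1 to 2, so j is a cut vertex.
By contrast removing e leaves 1 component; it is not a cut vertex. No other vertex is a cut vertex either.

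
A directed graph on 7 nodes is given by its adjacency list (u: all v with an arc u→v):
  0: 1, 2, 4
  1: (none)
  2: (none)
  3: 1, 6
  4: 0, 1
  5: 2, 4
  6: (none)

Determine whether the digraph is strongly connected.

No

There is no directed path from 2 to 0, so the graph is not strongly connected.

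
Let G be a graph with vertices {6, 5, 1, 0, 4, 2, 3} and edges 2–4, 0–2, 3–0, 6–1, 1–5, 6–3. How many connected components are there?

Starting from 0 we can reach 0, 1, 2, 3, 4, 5, 6. That is one component of size 7.
Total: 1 component.

1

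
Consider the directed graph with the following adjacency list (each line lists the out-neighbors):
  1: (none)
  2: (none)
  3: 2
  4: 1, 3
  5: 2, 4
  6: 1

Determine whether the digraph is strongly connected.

No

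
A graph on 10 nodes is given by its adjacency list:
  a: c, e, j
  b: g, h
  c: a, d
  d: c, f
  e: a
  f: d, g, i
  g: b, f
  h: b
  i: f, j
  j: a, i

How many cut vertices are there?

4

Removing a increases the component count from 1 to 2, so a is a cut vertex.
Removing b increases the component count from 1 to 2, so b is a cut vertex.
Removing f increases the component count from 1 to 2, so f is a cut vertex.
Likewise g is a cut vertex.
By contrast removing e leaves 1 component; it is not a cut vertex. No other vertex is a cut vertex either.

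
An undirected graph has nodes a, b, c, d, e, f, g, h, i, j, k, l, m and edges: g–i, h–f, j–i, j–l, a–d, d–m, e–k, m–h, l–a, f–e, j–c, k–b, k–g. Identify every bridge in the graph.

b-k, c-j

The edges on the cycle j-l-a-d-m-h-f-e-k-g-i-j are not bridges since each lies on that cycle.
But removing k–b disconnects k from b; removing j–c disconnects j from c — these are bridges.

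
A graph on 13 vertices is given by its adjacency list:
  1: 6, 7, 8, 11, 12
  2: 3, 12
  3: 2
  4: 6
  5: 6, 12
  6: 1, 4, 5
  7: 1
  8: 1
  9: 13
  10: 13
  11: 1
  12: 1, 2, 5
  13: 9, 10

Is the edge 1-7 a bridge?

Removing 1-7 leaves no path between 1 and 7: the component count goes from 2 to 3. So it is a bridge.

Yes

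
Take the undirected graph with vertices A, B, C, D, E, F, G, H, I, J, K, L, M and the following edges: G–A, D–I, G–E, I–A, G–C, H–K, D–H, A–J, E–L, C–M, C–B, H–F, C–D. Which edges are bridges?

A-J, B-C, C-M, D-H, E-G, E-L, F-H, H-K

The edges on the cycle G-C-D-I-A-G are not bridges since each lies on that cycle.
But removing J–A disconnects J from A; removing K–H disconnects K from H; removing G–E disconnects G from E; removing C–M disconnects C from M — these are bridges.
In total 8 edges are bridges.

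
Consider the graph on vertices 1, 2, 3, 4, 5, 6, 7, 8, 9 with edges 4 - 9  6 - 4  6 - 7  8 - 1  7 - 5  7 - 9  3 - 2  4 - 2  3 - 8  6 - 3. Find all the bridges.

The edges on the cycle 6-7-9-4-6 are not bridges since each lies on that cycle.
But removing 5 - 7 disconnects 5 from 7; removing 1 - 8 disconnects 1 from 8; removing 3 - 8 disconnects 3 from 8 — these are bridges.

1-8, 3-8, 5-7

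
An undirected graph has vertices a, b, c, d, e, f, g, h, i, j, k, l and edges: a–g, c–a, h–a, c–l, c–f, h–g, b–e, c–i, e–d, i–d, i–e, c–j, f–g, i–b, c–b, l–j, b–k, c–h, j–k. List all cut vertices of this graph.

c

Removing c increases the component count from 1 to 2, so c is a cut vertex.
By contrast removing k leaves 1 component; it is not a cut vertex. No other vertex is a cut vertex either.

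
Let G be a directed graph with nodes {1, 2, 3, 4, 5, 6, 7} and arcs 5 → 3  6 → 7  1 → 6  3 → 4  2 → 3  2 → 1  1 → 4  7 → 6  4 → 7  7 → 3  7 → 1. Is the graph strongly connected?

There is no directed path from 1 to 2, so the graph is not strongly connected.

No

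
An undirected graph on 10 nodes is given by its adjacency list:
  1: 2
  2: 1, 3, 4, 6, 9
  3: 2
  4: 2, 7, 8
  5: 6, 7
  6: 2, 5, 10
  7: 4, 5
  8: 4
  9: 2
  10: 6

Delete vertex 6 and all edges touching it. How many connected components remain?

2

With 6 gone, the remaining components are: {10}; {1, 2, 3, 4, 5, 7, 8, 9}.
That is 2 components.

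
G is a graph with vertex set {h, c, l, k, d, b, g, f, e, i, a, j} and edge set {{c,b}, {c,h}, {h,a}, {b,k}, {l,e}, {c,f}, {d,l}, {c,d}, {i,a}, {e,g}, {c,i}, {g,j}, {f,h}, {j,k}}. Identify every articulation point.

Removing c increases the component count from 1 to 2, so c is a cut vertex.
By contrast removing k leaves 1 component; it is not a cut vertex. No other vertex is a cut vertex either.

c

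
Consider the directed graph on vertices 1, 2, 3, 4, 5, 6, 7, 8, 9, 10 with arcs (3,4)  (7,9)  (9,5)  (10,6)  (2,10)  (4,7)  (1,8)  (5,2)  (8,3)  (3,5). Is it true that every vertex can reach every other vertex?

There is no directed path from 3 to 1, so the graph is not strongly connected.

No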